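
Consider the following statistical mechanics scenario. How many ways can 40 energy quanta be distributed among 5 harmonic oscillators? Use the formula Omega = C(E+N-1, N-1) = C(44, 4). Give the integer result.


Step 1: Use binomial coefficient C(44, 4)
Step 2: Numerator = 44! / 40!
Step 3: Denominator = 4!
Step 4: Omega = 135751

135751


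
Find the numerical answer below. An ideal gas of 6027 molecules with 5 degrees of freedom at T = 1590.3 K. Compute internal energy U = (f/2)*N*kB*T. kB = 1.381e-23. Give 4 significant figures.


Step 1: f/2 = 5/2 = 2.5
Step 2: N*kB*T = 6027*1.381e-23*1590.3 = 1.324e-16
Step 3: U = 2.5 * 1.324e-16 = 3.309e-16 J

3.309e-16


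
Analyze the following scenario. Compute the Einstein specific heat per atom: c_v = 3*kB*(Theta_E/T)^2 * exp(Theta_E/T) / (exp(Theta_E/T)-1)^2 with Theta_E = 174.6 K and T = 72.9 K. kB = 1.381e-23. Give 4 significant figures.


Step 1: x = Theta_E/T = 174.6/72.9 = 2.395
Step 2: x^2 = 5.736
Step 3: exp(x) = 10.97
Step 4: c_v = 3*1.381e-23*5.736*10.97/(10.97-1)^2 = 2.623e-23

2.623e-23


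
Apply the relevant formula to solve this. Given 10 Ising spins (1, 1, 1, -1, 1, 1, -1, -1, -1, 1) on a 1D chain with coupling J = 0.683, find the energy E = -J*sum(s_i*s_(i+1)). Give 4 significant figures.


Step 1: Nearest-neighbor products: 1, 1, -1, -1, 1, -1, 1, 1, -1
Step 2: Sum of products = 1
Step 3: E = -0.683 * 1 = -0.683

-0.683


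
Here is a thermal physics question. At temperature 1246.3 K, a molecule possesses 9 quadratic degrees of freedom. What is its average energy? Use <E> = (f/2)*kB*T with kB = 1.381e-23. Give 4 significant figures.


Step 1: f/2 = 9/2 = 4.5
Step 2: kB*T = 1.381e-23 * 1246.3 = 1.721e-20
Step 3: <E> = 4.5 * 1.721e-20 = 7.745e-20 J

7.745e-20


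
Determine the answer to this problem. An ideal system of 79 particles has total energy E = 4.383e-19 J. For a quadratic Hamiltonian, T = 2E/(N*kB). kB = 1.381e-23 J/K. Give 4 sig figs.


Step 1: Numerator = 2*E = 2*4.383e-19 = 8.766e-19 J
Step 2: Denominator = N*kB = 79*1.381e-23 = 1.091e-21
Step 3: T = 8.766e-19 / 1.091e-21 = 803.5 K

803.5


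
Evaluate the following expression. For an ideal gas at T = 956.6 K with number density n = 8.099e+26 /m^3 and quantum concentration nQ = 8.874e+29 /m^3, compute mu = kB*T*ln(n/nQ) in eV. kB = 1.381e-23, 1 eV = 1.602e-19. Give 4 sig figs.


Step 1: n/nQ = 8.099e+26/8.874e+29 = 0.0009127
Step 2: ln(n/nQ) = -6.999
Step 3: mu = kB*T*ln(n/nQ) = 1.321e-20*-6.999 = -9.246e-20 J
Step 4: Convert to eV: -9.246e-20/1.602e-19 = -0.5772 eV

-0.5772


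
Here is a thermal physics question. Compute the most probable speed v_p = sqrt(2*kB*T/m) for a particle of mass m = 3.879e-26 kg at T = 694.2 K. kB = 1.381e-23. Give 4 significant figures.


Step 1: Numerator = 2*kB*T = 2*1.381e-23*694.2 = 1.917e-20
Step 2: Ratio = 1.917e-20 / 3.879e-26 = 4.943e+05
Step 3: v_p = sqrt(4.943e+05) = 703.1 m/s

703.1


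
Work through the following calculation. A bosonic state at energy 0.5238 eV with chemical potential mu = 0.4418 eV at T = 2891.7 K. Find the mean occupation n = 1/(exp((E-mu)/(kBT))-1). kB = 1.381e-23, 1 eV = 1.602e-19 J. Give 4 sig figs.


Step 1: (E - mu) = 0.082 eV
Step 2: x = (E-mu)*eV/(kB*T) = 0.082*1.602e-19/(1.381e-23*2891.7) = 0.3289
Step 3: exp(x) = 1.39
Step 4: n = 1/(exp(x)-1) = 2.567

2.567


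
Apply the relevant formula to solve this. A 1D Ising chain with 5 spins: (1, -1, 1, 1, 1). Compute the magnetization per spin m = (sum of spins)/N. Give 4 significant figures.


Step 1: Count up spins (+1): 4, down spins (-1): 1
Step 2: Total magnetization M = 4 - 1 = 3
Step 3: m = M/N = 3/5 = 0.6

0.6


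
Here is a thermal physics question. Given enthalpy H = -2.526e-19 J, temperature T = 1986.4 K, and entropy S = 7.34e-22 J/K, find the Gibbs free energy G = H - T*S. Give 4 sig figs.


Step 1: T*S = 1986.4 * 7.34e-22 = 1.458e-18 J
Step 2: G = H - T*S = -2.526e-19 - 1.458e-18
Step 3: G = -1.711e-18 J

-1.711e-18


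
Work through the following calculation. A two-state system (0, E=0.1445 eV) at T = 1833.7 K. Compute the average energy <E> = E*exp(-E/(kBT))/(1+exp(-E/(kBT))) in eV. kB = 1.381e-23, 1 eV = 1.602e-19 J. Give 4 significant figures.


Step 1: beta*E = 0.1445*1.602e-19/(1.381e-23*1833.7) = 0.9141
Step 2: exp(-beta*E) = 0.4009
Step 3: <E> = 0.1445*0.4009/(1+0.4009) = 0.04135 eV

0.04135


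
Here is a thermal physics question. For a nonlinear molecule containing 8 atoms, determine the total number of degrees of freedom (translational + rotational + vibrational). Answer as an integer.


Step 1: Translational DOF = 3
Step 2: Rotational DOF (nonlinear) = 3
Step 3: Vibrational DOF = 3*8 - 6 = 18
Step 4: Total = 3 + 3 + 18 = 24

24


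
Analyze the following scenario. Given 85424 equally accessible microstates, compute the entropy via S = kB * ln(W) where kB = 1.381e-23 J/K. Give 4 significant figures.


Step 1: ln(W) = ln(85424) = 11.36
Step 2: S = kB * ln(W) = 1.381e-23 * 11.36
Step 3: S = 1.568e-22 J/K

1.568e-22


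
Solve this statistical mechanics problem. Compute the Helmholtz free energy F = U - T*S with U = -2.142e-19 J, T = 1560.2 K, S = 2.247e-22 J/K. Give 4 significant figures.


Step 1: T*S = 1560.2 * 2.247e-22 = 3.506e-19 J
Step 2: F = U - T*S = -2.142e-19 - 3.506e-19
Step 3: F = -5.648e-19 J

-5.648e-19


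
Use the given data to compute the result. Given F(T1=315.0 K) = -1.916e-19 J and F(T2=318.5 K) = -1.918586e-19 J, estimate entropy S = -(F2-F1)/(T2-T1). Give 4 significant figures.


Step 1: dF = F2 - F1 = -1.918586e-19 - (-1.916e-19) = -2.586e-22 J
Step 2: dT = T2 - T1 = 318.5 - 315.0 = 3.5 K
Step 3: S = -dF/dT = -(-2.586e-22)/3.5 = 7.389e-23 J/K

7.389e-23


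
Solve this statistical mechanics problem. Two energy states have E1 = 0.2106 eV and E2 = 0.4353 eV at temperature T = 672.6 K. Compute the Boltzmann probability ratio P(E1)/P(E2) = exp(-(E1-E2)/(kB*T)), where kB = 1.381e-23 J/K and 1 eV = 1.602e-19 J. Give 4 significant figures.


Step 1: Compute energy difference dE = E1 - E2 = 0.2106 - 0.4353 = -0.2247 eV
Step 2: Convert to Joules: dE_J = -0.2247 * 1.602e-19 = -3.6e-20 J
Step 3: Compute exponent = -dE_J / (kB * T) = -(-3.6e-20) / (1.381e-23 * 672.6) = 3.875
Step 4: P(E1)/P(E2) = exp(3.875) = 48.2

48.2


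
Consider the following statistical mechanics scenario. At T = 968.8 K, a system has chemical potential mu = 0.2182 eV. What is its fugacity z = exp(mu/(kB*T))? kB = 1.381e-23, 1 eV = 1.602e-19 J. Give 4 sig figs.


Step 1: Convert mu to Joules: 0.2182*1.602e-19 = 3.496e-20 J
Step 2: kB*T = 1.381e-23*968.8 = 1.338e-20 J
Step 3: mu/(kB*T) = 2.613
Step 4: z = exp(2.613) = 13.64

13.64


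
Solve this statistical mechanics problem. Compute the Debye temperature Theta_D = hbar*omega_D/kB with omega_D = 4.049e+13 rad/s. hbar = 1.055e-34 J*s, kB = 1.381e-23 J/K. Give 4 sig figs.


Step 1: hbar*omega_D = 1.055e-34 * 4.049e+13 = 4.272e-21 J
Step 2: Theta_D = 4.272e-21 / 1.381e-23
Step 3: Theta_D = 309.3 K

309.3


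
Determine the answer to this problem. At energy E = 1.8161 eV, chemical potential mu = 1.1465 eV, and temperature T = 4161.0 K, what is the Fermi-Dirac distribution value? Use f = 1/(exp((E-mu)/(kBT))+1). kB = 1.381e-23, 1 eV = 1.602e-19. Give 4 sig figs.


Step 1: (E - mu) = 1.8161 - 1.1465 = 0.6696 eV
Step 2: Convert: (E-mu)*eV = 1.073e-19 J
Step 3: x = (E-mu)*eV/(kB*T) = 1.867
Step 4: f = 1/(exp(1.867)+1) = 0.1339

0.1339


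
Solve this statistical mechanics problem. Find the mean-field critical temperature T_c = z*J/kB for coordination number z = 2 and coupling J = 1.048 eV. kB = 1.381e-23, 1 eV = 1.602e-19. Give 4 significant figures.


Step 1: z*J = 2*1.048 = 2.096 eV
Step 2: Convert to Joules: 2.096*1.602e-19 = 3.358e-19 J
Step 3: T_c = 3.358e-19 / 1.381e-23 = 2.431e+04 K

2.431e+04


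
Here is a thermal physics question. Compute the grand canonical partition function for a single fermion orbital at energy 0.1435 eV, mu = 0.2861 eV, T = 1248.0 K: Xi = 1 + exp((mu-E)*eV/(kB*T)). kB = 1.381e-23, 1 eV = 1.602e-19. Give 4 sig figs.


Step 1: (mu - E) = 0.2861 - 0.1435 = 0.1426 eV
Step 2: x = (mu-E)*eV/(kB*T) = 0.1426*1.602e-19/(1.381e-23*1248.0) = 1.325
Step 3: exp(x) = 3.764
Step 4: Xi = 1 + 3.764 = 4.764

4.764


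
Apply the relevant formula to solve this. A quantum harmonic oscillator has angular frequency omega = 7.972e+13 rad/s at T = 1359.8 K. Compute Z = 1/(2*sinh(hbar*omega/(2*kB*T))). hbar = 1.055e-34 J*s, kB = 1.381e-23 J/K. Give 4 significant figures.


Step 1: Compute x = hbar*omega/(kB*T) = 1.055e-34*7.972e+13/(1.381e-23*1359.8) = 0.4479
Step 2: x/2 = 0.2239
Step 3: sinh(x/2) = 0.2258
Step 4: Z = 1/(2*0.2258) = 2.214

2.214


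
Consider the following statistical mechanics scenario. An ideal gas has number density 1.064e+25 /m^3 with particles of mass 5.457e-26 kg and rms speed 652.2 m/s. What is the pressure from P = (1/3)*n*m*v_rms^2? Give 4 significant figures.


Step 1: v_rms^2 = 652.2^2 = 4.254e+05
Step 2: n*m = 1.064e+25*5.457e-26 = 0.5806
Step 3: P = (1/3)*0.5806*4.254e+05 = 8.233e+04 Pa

8.233e+04


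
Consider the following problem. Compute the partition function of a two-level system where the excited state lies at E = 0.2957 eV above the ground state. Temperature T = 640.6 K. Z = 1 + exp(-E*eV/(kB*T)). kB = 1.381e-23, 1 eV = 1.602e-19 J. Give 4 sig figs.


Step 1: Compute beta*E = E*eV/(kB*T) = 0.2957*1.602e-19/(1.381e-23*640.6) = 5.355
Step 2: exp(-beta*E) = exp(-5.355) = 0.004726
Step 3: Z = 1 + 0.004726 = 1.005

1.005


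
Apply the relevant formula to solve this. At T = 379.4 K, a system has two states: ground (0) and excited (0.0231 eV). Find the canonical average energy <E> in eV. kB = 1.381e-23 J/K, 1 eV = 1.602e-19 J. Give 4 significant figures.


Step 1: beta*E = 0.0231*1.602e-19/(1.381e-23*379.4) = 0.7063
Step 2: exp(-beta*E) = 0.4935
Step 3: <E> = 0.0231*0.4935/(1+0.4935) = 0.007633 eV

0.007633


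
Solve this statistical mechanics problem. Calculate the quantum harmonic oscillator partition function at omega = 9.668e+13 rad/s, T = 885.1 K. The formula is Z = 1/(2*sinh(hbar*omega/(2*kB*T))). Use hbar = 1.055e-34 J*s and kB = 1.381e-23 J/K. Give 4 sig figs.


Step 1: Compute x = hbar*omega/(kB*T) = 1.055e-34*9.668e+13/(1.381e-23*885.1) = 0.8345
Step 2: x/2 = 0.4172
Step 3: sinh(x/2) = 0.4294
Step 4: Z = 1/(2*0.4294) = 1.164

1.164


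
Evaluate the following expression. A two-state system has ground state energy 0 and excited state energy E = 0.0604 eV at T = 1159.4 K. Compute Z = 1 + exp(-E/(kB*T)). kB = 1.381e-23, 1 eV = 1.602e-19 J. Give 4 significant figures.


Step 1: Compute beta*E = E*eV/(kB*T) = 0.0604*1.602e-19/(1.381e-23*1159.4) = 0.6043
Step 2: exp(-beta*E) = exp(-0.6043) = 0.5464
Step 3: Z = 1 + 0.5464 = 1.546

1.546


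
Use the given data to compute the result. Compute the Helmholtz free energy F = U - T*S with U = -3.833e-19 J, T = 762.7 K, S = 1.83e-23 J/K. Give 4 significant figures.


Step 1: T*S = 762.7 * 1.83e-23 = 1.396e-20 J
Step 2: F = U - T*S = -3.833e-19 - 1.396e-20
Step 3: F = -3.973e-19 J

-3.973e-19


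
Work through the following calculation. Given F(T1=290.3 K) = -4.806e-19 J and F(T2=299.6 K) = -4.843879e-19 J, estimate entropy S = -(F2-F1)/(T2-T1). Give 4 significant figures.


Step 1: dF = F2 - F1 = -4.843879e-19 - (-4.806e-19) = -3.7879e-21 J
Step 2: dT = T2 - T1 = 299.6 - 290.3 = 9.3 K
Step 3: S = -dF/dT = -(-3.7879e-21)/9.3 = 4.073e-22 J/K

4.073e-22


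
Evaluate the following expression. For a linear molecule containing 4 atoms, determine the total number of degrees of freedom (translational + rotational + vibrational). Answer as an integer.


Step 1: Translational DOF = 3
Step 2: Rotational DOF (linear) = 2
Step 3: Vibrational DOF = 3*4 - 5 = 7
Step 4: Total = 3 + 2 + 7 = 12

12


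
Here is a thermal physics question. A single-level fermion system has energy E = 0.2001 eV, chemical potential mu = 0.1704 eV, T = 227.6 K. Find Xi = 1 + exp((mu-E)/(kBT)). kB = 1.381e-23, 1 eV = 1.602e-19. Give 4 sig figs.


Step 1: (mu - E) = 0.1704 - 0.2001 = -0.0297 eV
Step 2: x = (mu-E)*eV/(kB*T) = -0.0297*1.602e-19/(1.381e-23*227.6) = -1.514
Step 3: exp(x) = 0.2201
Step 4: Xi = 1 + 0.2201 = 1.22

1.22


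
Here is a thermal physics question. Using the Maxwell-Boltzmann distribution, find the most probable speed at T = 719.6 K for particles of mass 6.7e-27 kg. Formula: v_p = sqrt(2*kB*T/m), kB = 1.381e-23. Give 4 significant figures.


Step 1: Numerator = 2*kB*T = 2*1.381e-23*719.6 = 1.988e-20
Step 2: Ratio = 1.988e-20 / 6.7e-27 = 2.966e+06
Step 3: v_p = sqrt(2.966e+06) = 1722 m/s

1722


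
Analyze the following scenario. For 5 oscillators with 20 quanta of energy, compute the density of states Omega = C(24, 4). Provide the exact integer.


Step 1: Use binomial coefficient C(24, 4)
Step 2: Numerator = 24! / 20!
Step 3: Denominator = 4!
Step 4: Omega = 10626

10626


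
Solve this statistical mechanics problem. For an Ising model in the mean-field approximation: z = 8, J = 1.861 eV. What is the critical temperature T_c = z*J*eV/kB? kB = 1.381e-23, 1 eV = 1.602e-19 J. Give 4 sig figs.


Step 1: z*J = 8*1.861 = 14.89 eV
Step 2: Convert to Joules: 14.89*1.602e-19 = 2.385e-18 J
Step 3: T_c = 2.385e-18 / 1.381e-23 = 1.727e+05 K

1.727e+05


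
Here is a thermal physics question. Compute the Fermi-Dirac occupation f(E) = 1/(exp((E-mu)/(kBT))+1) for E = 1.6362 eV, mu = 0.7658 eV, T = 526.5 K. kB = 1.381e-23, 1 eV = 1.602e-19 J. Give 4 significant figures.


Step 1: (E - mu) = 1.6362 - 0.7658 = 0.8704 eV
Step 2: Convert: (E-mu)*eV = 1.394e-19 J
Step 3: x = (E-mu)*eV/(kB*T) = 19.18
Step 4: f = 1/(exp(19.18)+1) = 4.692e-09

4.692e-09


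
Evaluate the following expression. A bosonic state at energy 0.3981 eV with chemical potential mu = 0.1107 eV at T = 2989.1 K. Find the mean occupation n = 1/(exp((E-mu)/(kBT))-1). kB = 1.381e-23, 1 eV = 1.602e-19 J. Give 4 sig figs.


Step 1: (E - mu) = 0.2874 eV
Step 2: x = (E-mu)*eV/(kB*T) = 0.2874*1.602e-19/(1.381e-23*2989.1) = 1.115
Step 3: exp(x) = 3.051
Step 4: n = 1/(exp(x)-1) = 0.4876

0.4876


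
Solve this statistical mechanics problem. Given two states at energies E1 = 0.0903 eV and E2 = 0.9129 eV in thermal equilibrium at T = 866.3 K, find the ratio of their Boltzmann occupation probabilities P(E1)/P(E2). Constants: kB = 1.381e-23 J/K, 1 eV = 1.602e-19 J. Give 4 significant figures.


Step 1: Compute energy difference dE = E1 - E2 = 0.0903 - 0.9129 = -0.8226 eV
Step 2: Convert to Joules: dE_J = -0.8226 * 1.602e-19 = -1.318e-19 J
Step 3: Compute exponent = -dE_J / (kB * T) = -(-1.318e-19) / (1.381e-23 * 866.3) = 11.02
Step 4: P(E1)/P(E2) = exp(11.02) = 6.079e+04

6.079e+04


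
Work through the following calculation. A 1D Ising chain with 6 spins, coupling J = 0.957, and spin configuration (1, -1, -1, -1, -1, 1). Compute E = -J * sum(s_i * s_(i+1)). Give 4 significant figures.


Step 1: Nearest-neighbor products: -1, 1, 1, 1, -1
Step 2: Sum of products = 1
Step 3: E = -0.957 * 1 = -0.957

-0.957


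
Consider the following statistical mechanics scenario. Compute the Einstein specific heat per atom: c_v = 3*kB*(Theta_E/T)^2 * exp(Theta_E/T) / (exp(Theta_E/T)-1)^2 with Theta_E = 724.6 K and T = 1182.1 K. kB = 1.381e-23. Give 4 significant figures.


Step 1: x = Theta_E/T = 724.6/1182.1 = 0.613
Step 2: x^2 = 0.3757
Step 3: exp(x) = 1.846
Step 4: c_v = 3*1.381e-23*0.3757*1.846/(1.846-1)^2 = 4.016e-23

4.016e-23


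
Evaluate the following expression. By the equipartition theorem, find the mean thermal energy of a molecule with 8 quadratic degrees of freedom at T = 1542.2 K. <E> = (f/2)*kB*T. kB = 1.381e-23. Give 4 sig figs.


Step 1: f/2 = 8/2 = 4
Step 2: kB*T = 1.381e-23 * 1542.2 = 2.13e-20
Step 3: <E> = 4 * 2.13e-20 = 8.519e-20 J

8.519e-20


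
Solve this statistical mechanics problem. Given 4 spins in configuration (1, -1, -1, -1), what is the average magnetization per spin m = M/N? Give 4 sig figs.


Step 1: Count up spins (+1): 1, down spins (-1): 3
Step 2: Total magnetization M = 1 - 3 = -2
Step 3: m = M/N = -2/4 = -0.5

-0.5


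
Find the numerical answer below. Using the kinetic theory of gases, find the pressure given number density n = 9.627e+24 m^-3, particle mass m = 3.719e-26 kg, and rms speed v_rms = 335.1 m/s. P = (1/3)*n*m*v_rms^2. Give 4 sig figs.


Step 1: v_rms^2 = 335.1^2 = 1.123e+05
Step 2: n*m = 9.627e+24*3.719e-26 = 0.358
Step 3: P = (1/3)*0.358*1.123e+05 = 1.34e+04 Pa

1.34e+04


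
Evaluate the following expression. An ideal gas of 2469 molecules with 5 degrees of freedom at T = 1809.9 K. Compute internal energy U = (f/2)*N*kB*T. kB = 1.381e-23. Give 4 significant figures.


Step 1: f/2 = 5/2 = 2.5
Step 2: N*kB*T = 2469*1.381e-23*1809.9 = 6.171e-17
Step 3: U = 2.5 * 6.171e-17 = 1.543e-16 J

1.543e-16


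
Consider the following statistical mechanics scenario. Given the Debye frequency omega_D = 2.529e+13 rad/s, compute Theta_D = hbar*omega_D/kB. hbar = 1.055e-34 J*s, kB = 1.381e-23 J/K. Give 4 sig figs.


Step 1: hbar*omega_D = 1.055e-34 * 2.529e+13 = 2.668e-21 J
Step 2: Theta_D = 2.668e-21 / 1.381e-23
Step 3: Theta_D = 193.2 K

193.2


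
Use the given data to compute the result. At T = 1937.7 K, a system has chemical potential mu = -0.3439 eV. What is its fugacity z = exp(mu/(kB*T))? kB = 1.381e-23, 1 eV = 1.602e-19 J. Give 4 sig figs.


Step 1: Convert mu to Joules: -0.3439*1.602e-19 = -5.509e-20 J
Step 2: kB*T = 1.381e-23*1937.7 = 2.676e-20 J
Step 3: mu/(kB*T) = -2.059
Step 4: z = exp(-2.059) = 0.1276

0.1276


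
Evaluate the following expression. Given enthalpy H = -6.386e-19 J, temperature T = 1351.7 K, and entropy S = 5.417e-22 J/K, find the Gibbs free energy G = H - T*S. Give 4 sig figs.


Step 1: T*S = 1351.7 * 5.417e-22 = 7.322e-19 J
Step 2: G = H - T*S = -6.386e-19 - 7.322e-19
Step 3: G = -1.371e-18 J

-1.371e-18


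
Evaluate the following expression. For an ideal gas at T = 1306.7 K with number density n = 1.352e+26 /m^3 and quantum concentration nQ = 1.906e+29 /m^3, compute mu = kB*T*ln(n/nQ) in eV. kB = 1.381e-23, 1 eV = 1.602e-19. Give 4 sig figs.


Step 1: n/nQ = 1.352e+26/1.906e+29 = 0.0007093
Step 2: ln(n/nQ) = -7.251
Step 3: mu = kB*T*ln(n/nQ) = 1.805e-20*-7.251 = -1.309e-19 J
Step 4: Convert to eV: -1.309e-19/1.602e-19 = -0.8168 eV

-0.8168


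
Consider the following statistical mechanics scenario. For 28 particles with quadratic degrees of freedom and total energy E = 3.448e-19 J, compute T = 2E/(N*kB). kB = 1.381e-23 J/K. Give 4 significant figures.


Step 1: Numerator = 2*E = 2*3.448e-19 = 6.896e-19 J
Step 2: Denominator = N*kB = 28*1.381e-23 = 3.867e-22
Step 3: T = 6.896e-19 / 3.867e-22 = 1783 K

1783


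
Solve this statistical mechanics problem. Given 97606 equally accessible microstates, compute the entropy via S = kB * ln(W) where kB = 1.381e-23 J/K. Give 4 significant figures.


Step 1: ln(W) = ln(97606) = 11.49
Step 2: S = kB * ln(W) = 1.381e-23 * 11.49
Step 3: S = 1.587e-22 J/K

1.587e-22


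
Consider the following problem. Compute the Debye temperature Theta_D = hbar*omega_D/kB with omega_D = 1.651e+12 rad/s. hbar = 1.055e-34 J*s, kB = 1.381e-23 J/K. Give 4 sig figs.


Step 1: hbar*omega_D = 1.055e-34 * 1.651e+12 = 1.742e-22 J
Step 2: Theta_D = 1.742e-22 / 1.381e-23
Step 3: Theta_D = 12.61 K

12.61


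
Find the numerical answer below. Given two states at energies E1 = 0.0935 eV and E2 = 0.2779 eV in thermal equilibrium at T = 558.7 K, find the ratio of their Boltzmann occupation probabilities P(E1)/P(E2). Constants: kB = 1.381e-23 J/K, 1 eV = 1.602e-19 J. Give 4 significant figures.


Step 1: Compute energy difference dE = E1 - E2 = 0.0935 - 0.2779 = -0.1844 eV
Step 2: Convert to Joules: dE_J = -0.1844 * 1.602e-19 = -2.954e-20 J
Step 3: Compute exponent = -dE_J / (kB * T) = -(-2.954e-20) / (1.381e-23 * 558.7) = 3.829
Step 4: P(E1)/P(E2) = exp(3.829) = 46

46


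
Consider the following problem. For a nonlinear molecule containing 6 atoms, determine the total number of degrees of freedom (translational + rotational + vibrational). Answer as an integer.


Step 1: Translational DOF = 3
Step 2: Rotational DOF (nonlinear) = 3
Step 3: Vibrational DOF = 3*6 - 6 = 12
Step 4: Total = 3 + 3 + 12 = 18

18


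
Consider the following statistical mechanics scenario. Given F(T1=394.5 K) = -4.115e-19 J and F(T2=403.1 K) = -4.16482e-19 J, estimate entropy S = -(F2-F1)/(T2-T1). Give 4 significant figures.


Step 1: dF = F2 - F1 = -4.16482e-19 - (-4.115e-19) = -4.982e-21 J
Step 2: dT = T2 - T1 = 403.1 - 394.5 = 8.6 K
Step 3: S = -dF/dT = -(-4.982e-21)/8.6 = 5.793e-22 J/K

5.793e-22


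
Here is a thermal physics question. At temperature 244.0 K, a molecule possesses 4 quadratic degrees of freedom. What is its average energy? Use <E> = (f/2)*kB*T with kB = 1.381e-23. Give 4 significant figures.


Step 1: f/2 = 4/2 = 2
Step 2: kB*T = 1.381e-23 * 244.0 = 3.37e-21
Step 3: <E> = 2 * 3.37e-21 = 6.739e-21 J

6.739e-21


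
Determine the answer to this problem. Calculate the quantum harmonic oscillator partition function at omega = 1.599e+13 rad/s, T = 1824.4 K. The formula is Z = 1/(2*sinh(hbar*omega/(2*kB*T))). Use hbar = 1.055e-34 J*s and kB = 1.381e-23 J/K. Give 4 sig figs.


Step 1: Compute x = hbar*omega/(kB*T) = 1.055e-34*1.599e+13/(1.381e-23*1824.4) = 0.06696
Step 2: x/2 = 0.03348
Step 3: sinh(x/2) = 0.03348
Step 4: Z = 1/(2*0.03348) = 14.93

14.93


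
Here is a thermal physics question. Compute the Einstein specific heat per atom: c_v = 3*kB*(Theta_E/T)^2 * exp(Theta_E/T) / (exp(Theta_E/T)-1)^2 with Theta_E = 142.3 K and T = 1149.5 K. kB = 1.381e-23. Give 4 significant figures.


Step 1: x = Theta_E/T = 142.3/1149.5 = 0.1238
Step 2: x^2 = 0.01532
Step 3: exp(x) = 1.132
Step 4: c_v = 3*1.381e-23*0.01532*1.132/(1.132-1)^2 = 4.138e-23

4.138e-23


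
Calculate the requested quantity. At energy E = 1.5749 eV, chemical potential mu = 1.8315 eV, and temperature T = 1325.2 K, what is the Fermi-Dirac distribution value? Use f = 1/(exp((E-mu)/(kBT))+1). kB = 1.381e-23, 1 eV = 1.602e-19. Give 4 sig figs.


Step 1: (E - mu) = 1.5749 - 1.8315 = -0.2566 eV
Step 2: Convert: (E-mu)*eV = -4.111e-20 J
Step 3: x = (E-mu)*eV/(kB*T) = -2.246
Step 4: f = 1/(exp(-2.246)+1) = 0.9043

0.9043


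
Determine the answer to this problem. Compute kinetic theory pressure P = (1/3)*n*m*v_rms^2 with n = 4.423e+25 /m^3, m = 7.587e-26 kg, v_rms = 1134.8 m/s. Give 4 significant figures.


Step 1: v_rms^2 = 1134.8^2 = 1.288e+06
Step 2: n*m = 4.423e+25*7.587e-26 = 3.356
Step 3: P = (1/3)*3.356*1.288e+06 = 1.44e+06 Pa

1.44e+06


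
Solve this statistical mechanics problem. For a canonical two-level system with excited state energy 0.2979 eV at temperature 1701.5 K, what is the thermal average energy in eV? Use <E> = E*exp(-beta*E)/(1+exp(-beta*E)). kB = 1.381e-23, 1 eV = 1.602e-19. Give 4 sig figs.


Step 1: beta*E = 0.2979*1.602e-19/(1.381e-23*1701.5) = 2.031
Step 2: exp(-beta*E) = 0.1312
Step 3: <E> = 0.2979*0.1312/(1+0.1312) = 0.03455 eV

0.03455


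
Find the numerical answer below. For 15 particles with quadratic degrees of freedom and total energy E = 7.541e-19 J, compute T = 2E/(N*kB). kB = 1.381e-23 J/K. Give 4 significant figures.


Step 1: Numerator = 2*E = 2*7.541e-19 = 1.508e-18 J
Step 2: Denominator = N*kB = 15*1.381e-23 = 2.071e-22
Step 3: T = 1.508e-18 / 2.071e-22 = 7281 K

7281


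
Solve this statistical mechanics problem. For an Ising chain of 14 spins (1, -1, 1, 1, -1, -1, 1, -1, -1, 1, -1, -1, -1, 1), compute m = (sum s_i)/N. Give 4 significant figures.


Step 1: Count up spins (+1): 6, down spins (-1): 8
Step 2: Total magnetization M = 6 - 8 = -2
Step 3: m = M/N = -2/14 = -0.1429

-0.1429


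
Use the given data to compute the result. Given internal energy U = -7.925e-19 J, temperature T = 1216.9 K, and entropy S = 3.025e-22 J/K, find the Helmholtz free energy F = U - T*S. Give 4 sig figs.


Step 1: T*S = 1216.9 * 3.025e-22 = 3.681e-19 J
Step 2: F = U - T*S = -7.925e-19 - 3.681e-19
Step 3: F = -1.161e-18 J

-1.161e-18


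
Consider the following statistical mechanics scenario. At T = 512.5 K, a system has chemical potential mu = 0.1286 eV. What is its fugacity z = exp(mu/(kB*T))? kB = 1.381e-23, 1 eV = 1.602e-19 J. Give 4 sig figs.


Step 1: Convert mu to Joules: 0.1286*1.602e-19 = 2.06e-20 J
Step 2: kB*T = 1.381e-23*512.5 = 7.078e-21 J
Step 3: mu/(kB*T) = 2.911
Step 4: z = exp(2.911) = 18.37

18.37


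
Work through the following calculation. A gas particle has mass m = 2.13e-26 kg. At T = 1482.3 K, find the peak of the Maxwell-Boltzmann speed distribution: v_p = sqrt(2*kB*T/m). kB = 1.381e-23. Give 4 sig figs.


Step 1: Numerator = 2*kB*T = 2*1.381e-23*1482.3 = 4.094e-20
Step 2: Ratio = 4.094e-20 / 2.13e-26 = 1.922e+06
Step 3: v_p = sqrt(1.922e+06) = 1386 m/s

1386


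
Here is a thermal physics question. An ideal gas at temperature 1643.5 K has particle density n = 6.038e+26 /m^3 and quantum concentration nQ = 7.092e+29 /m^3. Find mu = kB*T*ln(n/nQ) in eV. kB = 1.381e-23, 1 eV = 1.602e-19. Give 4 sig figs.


Step 1: n/nQ = 6.038e+26/7.092e+29 = 0.0008514
Step 2: ln(n/nQ) = -7.069
Step 3: mu = kB*T*ln(n/nQ) = 2.27e-20*-7.069 = -1.604e-19 J
Step 4: Convert to eV: -1.604e-19/1.602e-19 = -1.001 eV

-1.001


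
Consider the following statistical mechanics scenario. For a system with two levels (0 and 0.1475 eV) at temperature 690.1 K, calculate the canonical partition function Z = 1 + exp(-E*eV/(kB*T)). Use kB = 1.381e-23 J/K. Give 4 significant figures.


Step 1: Compute beta*E = E*eV/(kB*T) = 0.1475*1.602e-19/(1.381e-23*690.1) = 2.479
Step 2: exp(-beta*E) = exp(-2.479) = 0.08379
Step 3: Z = 1 + 0.08379 = 1.084

1.084


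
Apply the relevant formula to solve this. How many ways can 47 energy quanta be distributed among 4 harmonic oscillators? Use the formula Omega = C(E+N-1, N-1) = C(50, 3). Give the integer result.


Step 1: Use binomial coefficient C(50, 3)
Step 2: Numerator = 50! / 47!
Step 3: Denominator = 3!
Step 4: Omega = 19600

19600


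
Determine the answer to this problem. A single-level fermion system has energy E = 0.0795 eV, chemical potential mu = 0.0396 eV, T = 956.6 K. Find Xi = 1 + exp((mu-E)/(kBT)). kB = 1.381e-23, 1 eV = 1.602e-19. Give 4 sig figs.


Step 1: (mu - E) = 0.0396 - 0.0795 = -0.0399 eV
Step 2: x = (mu-E)*eV/(kB*T) = -0.0399*1.602e-19/(1.381e-23*956.6) = -0.4839
Step 3: exp(x) = 0.6164
Step 4: Xi = 1 + 0.6164 = 1.616

1.616


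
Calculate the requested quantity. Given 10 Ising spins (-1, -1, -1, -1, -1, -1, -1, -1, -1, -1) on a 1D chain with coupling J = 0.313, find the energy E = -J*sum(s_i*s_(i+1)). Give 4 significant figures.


Step 1: Nearest-neighbor products: 1, 1, 1, 1, 1, 1, 1, 1, 1
Step 2: Sum of products = 9
Step 3: E = -0.313 * 9 = -2.817

-2.817


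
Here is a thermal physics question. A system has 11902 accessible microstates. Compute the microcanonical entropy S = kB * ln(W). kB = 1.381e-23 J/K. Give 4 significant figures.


Step 1: ln(W) = ln(11902) = 9.384
Step 2: S = kB * ln(W) = 1.381e-23 * 9.384
Step 3: S = 1.296e-22 J/K

1.296e-22


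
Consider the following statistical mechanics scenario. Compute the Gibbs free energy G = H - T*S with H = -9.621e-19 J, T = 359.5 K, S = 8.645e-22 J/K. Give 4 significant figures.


Step 1: T*S = 359.5 * 8.645e-22 = 3.108e-19 J
Step 2: G = H - T*S = -9.621e-19 - 3.108e-19
Step 3: G = -1.273e-18 J

-1.273e-18


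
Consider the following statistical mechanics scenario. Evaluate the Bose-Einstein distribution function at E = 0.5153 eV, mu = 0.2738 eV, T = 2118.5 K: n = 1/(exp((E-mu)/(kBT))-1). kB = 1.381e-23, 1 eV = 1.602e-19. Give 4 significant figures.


Step 1: (E - mu) = 0.2415 eV
Step 2: x = (E-mu)*eV/(kB*T) = 0.2415*1.602e-19/(1.381e-23*2118.5) = 1.322
Step 3: exp(x) = 3.752
Step 4: n = 1/(exp(x)-1) = 0.3633

0.3633


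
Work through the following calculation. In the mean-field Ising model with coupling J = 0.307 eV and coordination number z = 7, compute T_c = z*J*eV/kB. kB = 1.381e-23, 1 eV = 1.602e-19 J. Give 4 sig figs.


Step 1: z*J = 7*0.307 = 2.149 eV
Step 2: Convert to Joules: 2.149*1.602e-19 = 3.443e-19 J
Step 3: T_c = 3.443e-19 / 1.381e-23 = 2.493e+04 K

2.493e+04


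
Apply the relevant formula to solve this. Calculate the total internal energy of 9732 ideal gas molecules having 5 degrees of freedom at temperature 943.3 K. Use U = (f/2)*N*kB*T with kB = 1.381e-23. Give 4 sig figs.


Step 1: f/2 = 5/2 = 2.5
Step 2: N*kB*T = 9732*1.381e-23*943.3 = 1.268e-16
Step 3: U = 2.5 * 1.268e-16 = 3.169e-16 J

3.169e-16


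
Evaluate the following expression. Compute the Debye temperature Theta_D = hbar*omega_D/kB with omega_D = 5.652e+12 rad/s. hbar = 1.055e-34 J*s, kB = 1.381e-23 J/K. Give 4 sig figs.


Step 1: hbar*omega_D = 1.055e-34 * 5.652e+12 = 5.963e-22 J
Step 2: Theta_D = 5.963e-22 / 1.381e-23
Step 3: Theta_D = 43.18 K

43.18


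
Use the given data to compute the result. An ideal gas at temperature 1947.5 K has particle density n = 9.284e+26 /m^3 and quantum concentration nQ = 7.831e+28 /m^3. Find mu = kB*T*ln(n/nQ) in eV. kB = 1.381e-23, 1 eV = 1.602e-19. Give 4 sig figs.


Step 1: n/nQ = 9.284e+26/7.831e+28 = 0.01186
Step 2: ln(n/nQ) = -4.435
Step 3: mu = kB*T*ln(n/nQ) = 2.689e-20*-4.435 = -1.193e-19 J
Step 4: Convert to eV: -1.193e-19/1.602e-19 = -0.7446 eV

-0.7446


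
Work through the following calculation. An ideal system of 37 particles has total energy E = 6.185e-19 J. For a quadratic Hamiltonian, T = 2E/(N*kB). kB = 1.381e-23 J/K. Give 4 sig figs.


Step 1: Numerator = 2*E = 2*6.185e-19 = 1.237e-18 J
Step 2: Denominator = N*kB = 37*1.381e-23 = 5.11e-22
Step 3: T = 1.237e-18 / 5.11e-22 = 2421 K

2421


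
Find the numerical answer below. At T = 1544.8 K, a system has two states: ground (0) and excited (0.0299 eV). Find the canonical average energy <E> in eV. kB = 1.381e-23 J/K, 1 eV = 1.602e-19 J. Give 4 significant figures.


Step 1: beta*E = 0.0299*1.602e-19/(1.381e-23*1544.8) = 0.2245
Step 2: exp(-beta*E) = 0.7989
Step 3: <E> = 0.0299*0.7989/(1+0.7989) = 0.01328 eV

0.01328


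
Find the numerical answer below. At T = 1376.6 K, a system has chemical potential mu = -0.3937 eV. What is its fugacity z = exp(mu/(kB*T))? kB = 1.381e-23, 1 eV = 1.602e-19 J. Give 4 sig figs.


Step 1: Convert mu to Joules: -0.3937*1.602e-19 = -6.307e-20 J
Step 2: kB*T = 1.381e-23*1376.6 = 1.901e-20 J
Step 3: mu/(kB*T) = -3.318
Step 4: z = exp(-3.318) = 0.03624

0.03624


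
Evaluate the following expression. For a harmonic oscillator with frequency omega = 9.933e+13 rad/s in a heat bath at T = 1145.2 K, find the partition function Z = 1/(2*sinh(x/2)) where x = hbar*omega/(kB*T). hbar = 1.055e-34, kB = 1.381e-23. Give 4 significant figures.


Step 1: Compute x = hbar*omega/(kB*T) = 1.055e-34*9.933e+13/(1.381e-23*1145.2) = 0.6626
Step 2: x/2 = 0.3313
Step 3: sinh(x/2) = 0.3374
Step 4: Z = 1/(2*0.3374) = 1.482

1.482


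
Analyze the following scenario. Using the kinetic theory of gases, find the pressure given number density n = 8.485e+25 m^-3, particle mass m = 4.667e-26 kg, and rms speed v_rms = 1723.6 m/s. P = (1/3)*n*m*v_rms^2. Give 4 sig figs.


Step 1: v_rms^2 = 1723.6^2 = 2.971e+06
Step 2: n*m = 8.485e+25*4.667e-26 = 3.96
Step 3: P = (1/3)*3.96*2.971e+06 = 3.921e+06 Pa

3.921e+06


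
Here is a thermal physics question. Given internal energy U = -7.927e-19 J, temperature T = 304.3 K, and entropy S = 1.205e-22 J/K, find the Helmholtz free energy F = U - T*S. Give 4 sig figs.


Step 1: T*S = 304.3 * 1.205e-22 = 3.667e-20 J
Step 2: F = U - T*S = -7.927e-19 - 3.667e-20
Step 3: F = -8.294e-19 J

-8.294e-19


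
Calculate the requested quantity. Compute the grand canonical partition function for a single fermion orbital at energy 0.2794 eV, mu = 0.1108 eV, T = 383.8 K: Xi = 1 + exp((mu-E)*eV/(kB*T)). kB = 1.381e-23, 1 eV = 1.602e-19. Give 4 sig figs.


Step 1: (mu - E) = 0.1108 - 0.2794 = -0.1686 eV
Step 2: x = (mu-E)*eV/(kB*T) = -0.1686*1.602e-19/(1.381e-23*383.8) = -5.096
Step 3: exp(x) = 0.006122
Step 4: Xi = 1 + 0.006122 = 1.006

1.006


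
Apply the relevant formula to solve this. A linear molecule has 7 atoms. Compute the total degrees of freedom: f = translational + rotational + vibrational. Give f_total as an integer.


Step 1: Translational DOF = 3
Step 2: Rotational DOF (linear) = 2
Step 3: Vibrational DOF = 3*7 - 5 = 16
Step 4: Total = 3 + 2 + 16 = 21

21


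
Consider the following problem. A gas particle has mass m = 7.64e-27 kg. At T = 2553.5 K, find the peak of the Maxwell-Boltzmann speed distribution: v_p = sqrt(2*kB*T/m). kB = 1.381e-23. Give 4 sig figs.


Step 1: Numerator = 2*kB*T = 2*1.381e-23*2553.5 = 7.053e-20
Step 2: Ratio = 7.053e-20 / 7.64e-27 = 9.231e+06
Step 3: v_p = sqrt(9.231e+06) = 3038 m/s

3038


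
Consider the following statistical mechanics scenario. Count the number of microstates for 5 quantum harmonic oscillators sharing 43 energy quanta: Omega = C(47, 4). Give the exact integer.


Step 1: Use binomial coefficient C(47, 4)
Step 2: Numerator = 47! / 43!
Step 3: Denominator = 4!
Step 4: Omega = 178365

178365


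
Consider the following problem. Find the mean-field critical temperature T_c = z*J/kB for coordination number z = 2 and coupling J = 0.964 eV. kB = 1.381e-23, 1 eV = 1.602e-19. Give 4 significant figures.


Step 1: z*J = 2*0.964 = 1.928 eV
Step 2: Convert to Joules: 1.928*1.602e-19 = 3.089e-19 J
Step 3: T_c = 3.089e-19 / 1.381e-23 = 2.237e+04 K

2.237e+04


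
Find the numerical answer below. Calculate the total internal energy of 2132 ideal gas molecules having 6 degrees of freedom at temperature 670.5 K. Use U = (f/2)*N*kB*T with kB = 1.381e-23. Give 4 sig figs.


Step 1: f/2 = 6/2 = 3.0
Step 2: N*kB*T = 2132*1.381e-23*670.5 = 1.974e-17
Step 3: U = 3.0 * 1.974e-17 = 5.922e-17 J

5.922e-17


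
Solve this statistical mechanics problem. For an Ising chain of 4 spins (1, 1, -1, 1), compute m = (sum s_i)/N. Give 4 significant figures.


Step 1: Count up spins (+1): 3, down spins (-1): 1
Step 2: Total magnetization M = 3 - 1 = 2
Step 3: m = M/N = 2/4 = 0.5

0.5


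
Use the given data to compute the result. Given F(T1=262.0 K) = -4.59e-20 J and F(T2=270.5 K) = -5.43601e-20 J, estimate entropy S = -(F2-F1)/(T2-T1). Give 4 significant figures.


Step 1: dF = F2 - F1 = -5.43601e-20 - (-4.59e-20) = -8.4601e-21 J
Step 2: dT = T2 - T1 = 270.5 - 262.0 = 8.5 K
Step 3: S = -dF/dT = -(-8.4601e-21)/8.5 = 9.953e-22 J/K

9.953e-22


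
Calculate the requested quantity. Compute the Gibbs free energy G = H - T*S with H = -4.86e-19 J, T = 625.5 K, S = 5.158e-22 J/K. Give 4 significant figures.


Step 1: T*S = 625.5 * 5.158e-22 = 3.226e-19 J
Step 2: G = H - T*S = -4.86e-19 - 3.226e-19
Step 3: G = -8.086e-19 J

-8.086e-19


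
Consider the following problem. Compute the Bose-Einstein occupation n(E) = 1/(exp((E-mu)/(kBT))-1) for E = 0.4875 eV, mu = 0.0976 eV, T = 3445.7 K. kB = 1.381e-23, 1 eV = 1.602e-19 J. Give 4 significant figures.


Step 1: (E - mu) = 0.3899 eV
Step 2: x = (E-mu)*eV/(kB*T) = 0.3899*1.602e-19/(1.381e-23*3445.7) = 1.313
Step 3: exp(x) = 3.716
Step 4: n = 1/(exp(x)-1) = 0.3682

0.3682


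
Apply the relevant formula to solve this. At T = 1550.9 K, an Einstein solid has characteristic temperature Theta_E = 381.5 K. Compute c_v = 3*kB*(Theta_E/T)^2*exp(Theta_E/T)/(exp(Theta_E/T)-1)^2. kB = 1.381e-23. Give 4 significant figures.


Step 1: x = Theta_E/T = 381.5/1550.9 = 0.246
Step 2: x^2 = 0.06051
Step 3: exp(x) = 1.279
Step 4: c_v = 3*1.381e-23*0.06051*1.279/(1.279-1)^2 = 4.122e-23

4.122e-23


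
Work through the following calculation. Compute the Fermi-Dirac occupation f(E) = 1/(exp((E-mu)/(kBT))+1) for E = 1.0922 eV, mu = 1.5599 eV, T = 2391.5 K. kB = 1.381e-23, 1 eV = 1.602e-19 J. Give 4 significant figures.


Step 1: (E - mu) = 1.0922 - 1.5599 = -0.4677 eV
Step 2: Convert: (E-mu)*eV = -7.493e-20 J
Step 3: x = (E-mu)*eV/(kB*T) = -2.269
Step 4: f = 1/(exp(-2.269)+1) = 0.9062

0.9062


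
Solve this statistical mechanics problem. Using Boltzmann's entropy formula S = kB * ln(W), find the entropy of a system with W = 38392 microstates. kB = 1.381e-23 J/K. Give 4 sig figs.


Step 1: ln(W) = ln(38392) = 10.56
Step 2: S = kB * ln(W) = 1.381e-23 * 10.56
Step 3: S = 1.458e-22 J/K

1.458e-22


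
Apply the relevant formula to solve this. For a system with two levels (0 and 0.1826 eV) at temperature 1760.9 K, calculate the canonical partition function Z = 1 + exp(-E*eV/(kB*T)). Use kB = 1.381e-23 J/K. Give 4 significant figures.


Step 1: Compute beta*E = E*eV/(kB*T) = 0.1826*1.602e-19/(1.381e-23*1760.9) = 1.203
Step 2: exp(-beta*E) = exp(-1.203) = 0.3003
Step 3: Z = 1 + 0.3003 = 1.3

1.3


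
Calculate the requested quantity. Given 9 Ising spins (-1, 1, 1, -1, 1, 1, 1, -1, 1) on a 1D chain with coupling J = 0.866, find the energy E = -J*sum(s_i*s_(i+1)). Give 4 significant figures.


Step 1: Nearest-neighbor products: -1, 1, -1, -1, 1, 1, -1, -1
Step 2: Sum of products = -2
Step 3: E = -0.866 * -2 = 1.732

1.732


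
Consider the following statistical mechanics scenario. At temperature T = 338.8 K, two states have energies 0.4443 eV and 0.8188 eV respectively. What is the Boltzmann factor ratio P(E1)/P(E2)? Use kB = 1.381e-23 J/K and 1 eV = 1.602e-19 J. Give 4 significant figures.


Step 1: Compute energy difference dE = E1 - E2 = 0.4443 - 0.8188 = -0.3745 eV
Step 2: Convert to Joules: dE_J = -0.3745 * 1.602e-19 = -5.999e-20 J
Step 3: Compute exponent = -dE_J / (kB * T) = -(-5.999e-20) / (1.381e-23 * 338.8) = 12.82
Step 4: P(E1)/P(E2) = exp(12.82) = 3.705e+05

3.705e+05


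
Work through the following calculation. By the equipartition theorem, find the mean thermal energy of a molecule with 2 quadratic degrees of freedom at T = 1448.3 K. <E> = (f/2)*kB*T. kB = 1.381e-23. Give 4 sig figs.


Step 1: f/2 = 2/2 = 1
Step 2: kB*T = 1.381e-23 * 1448.3 = 2e-20
Step 3: <E> = 1 * 2e-20 = 2e-20 J

2e-20


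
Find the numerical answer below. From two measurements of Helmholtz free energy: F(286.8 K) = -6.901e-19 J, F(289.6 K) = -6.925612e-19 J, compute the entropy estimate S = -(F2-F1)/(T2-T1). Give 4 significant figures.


Step 1: dF = F2 - F1 = -6.925612e-19 - (-6.901e-19) = -2.4612e-21 J
Step 2: dT = T2 - T1 = 289.6 - 286.8 = 2.8 K
Step 3: S = -dF/dT = -(-2.4612e-21)/2.8 = 8.79e-22 J/K

8.79e-22


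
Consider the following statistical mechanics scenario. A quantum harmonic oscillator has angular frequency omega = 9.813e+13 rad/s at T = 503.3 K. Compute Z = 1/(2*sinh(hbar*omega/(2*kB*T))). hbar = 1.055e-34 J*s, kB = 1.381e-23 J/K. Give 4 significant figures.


Step 1: Compute x = hbar*omega/(kB*T) = 1.055e-34*9.813e+13/(1.381e-23*503.3) = 1.489
Step 2: x/2 = 0.7447
Step 3: sinh(x/2) = 0.8155
Step 4: Z = 1/(2*0.8155) = 0.6131

0.6131


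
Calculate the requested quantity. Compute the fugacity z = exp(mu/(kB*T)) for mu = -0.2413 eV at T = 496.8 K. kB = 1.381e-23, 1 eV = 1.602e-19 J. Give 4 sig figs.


Step 1: Convert mu to Joules: -0.2413*1.602e-19 = -3.866e-20 J
Step 2: kB*T = 1.381e-23*496.8 = 6.861e-21 J
Step 3: mu/(kB*T) = -5.634
Step 4: z = exp(-5.634) = 0.003573

0.003573


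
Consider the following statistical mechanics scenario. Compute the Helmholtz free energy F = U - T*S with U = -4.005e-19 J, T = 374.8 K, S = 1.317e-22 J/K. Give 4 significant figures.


Step 1: T*S = 374.8 * 1.317e-22 = 4.936e-20 J
Step 2: F = U - T*S = -4.005e-19 - 4.936e-20
Step 3: F = -4.499e-19 J

-4.499e-19


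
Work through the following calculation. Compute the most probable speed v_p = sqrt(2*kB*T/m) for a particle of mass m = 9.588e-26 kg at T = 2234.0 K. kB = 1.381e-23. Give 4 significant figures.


Step 1: Numerator = 2*kB*T = 2*1.381e-23*2234.0 = 6.17e-20
Step 2: Ratio = 6.17e-20 / 9.588e-26 = 6.435e+05
Step 3: v_p = sqrt(6.435e+05) = 802.2 m/s

802.2


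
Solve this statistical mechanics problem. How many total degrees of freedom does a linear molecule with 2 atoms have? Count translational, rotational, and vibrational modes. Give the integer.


Step 1: Translational DOF = 3
Step 2: Rotational DOF (linear) = 2
Step 3: Vibrational DOF = 3*2 - 5 = 1
Step 4: Total = 3 + 2 + 1 = 6

6
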